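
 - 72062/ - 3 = 24020 + 2/3 = 24020.67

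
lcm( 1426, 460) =14260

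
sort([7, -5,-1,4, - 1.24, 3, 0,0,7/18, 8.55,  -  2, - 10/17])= [ - 5,-2,- 1.24, - 1 ,-10/17, 0, 0,7/18, 3,4, 7, 8.55]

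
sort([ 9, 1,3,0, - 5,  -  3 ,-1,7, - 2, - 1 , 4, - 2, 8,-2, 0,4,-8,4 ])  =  [ - 8,- 5,  -  3, - 2, - 2, - 2 ,-1 ,-1,0,0, 1, 3, 4,4,4,7,8,9]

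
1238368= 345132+893236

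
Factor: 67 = 67^1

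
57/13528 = 3/712=0.00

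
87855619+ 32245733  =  120101352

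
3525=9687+-6162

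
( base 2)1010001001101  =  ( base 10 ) 5197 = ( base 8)12115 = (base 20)cjh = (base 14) 1c73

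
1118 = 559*2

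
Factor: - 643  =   - 643^1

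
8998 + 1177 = 10175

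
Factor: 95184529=11^2*347^1*2267^1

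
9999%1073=342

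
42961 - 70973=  - 28012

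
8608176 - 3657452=4950724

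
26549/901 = 29+420/901=29.47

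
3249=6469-3220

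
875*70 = 61250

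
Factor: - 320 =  - 2^6*5^1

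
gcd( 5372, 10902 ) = 158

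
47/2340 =47/2340= 0.02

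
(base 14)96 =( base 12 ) b0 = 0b10000100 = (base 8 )204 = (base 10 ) 132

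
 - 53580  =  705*( - 76 )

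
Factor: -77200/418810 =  - 40/217= -  2^3*5^1*7^ (  -  1)*31^(  -  1 ) 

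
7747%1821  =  463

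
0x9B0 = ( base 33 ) 295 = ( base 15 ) B05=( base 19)6GA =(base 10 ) 2480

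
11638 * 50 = 581900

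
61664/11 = 5605+9/11  =  5605.82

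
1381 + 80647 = 82028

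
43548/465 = 93  +  101/155  =  93.65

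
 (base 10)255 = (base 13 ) 168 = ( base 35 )7A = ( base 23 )b2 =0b11111111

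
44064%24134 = 19930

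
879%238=165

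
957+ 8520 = 9477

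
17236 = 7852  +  9384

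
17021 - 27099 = - 10078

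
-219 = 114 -333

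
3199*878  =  2808722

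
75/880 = 15/176=0.09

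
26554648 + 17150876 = 43705524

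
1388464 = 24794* 56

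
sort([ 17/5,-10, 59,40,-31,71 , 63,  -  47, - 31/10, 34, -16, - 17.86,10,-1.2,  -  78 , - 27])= [ - 78, - 47, - 31, - 27,-17.86,  -  16, - 10, - 31/10, - 1.2, 17/5,10,34, 40,  59, 63,  71]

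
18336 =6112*3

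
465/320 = 93/64 =1.45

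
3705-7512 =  - 3807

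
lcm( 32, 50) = 800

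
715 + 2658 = 3373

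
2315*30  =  69450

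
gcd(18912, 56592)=48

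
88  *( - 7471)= -657448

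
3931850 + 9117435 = 13049285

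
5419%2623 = 173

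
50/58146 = 25/29073 = 0.00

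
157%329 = 157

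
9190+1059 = 10249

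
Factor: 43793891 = 2273^1*19267^1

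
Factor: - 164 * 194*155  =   - 4931480 = - 2^3*5^1*31^1*41^1*97^1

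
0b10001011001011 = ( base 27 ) c5o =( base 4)2023023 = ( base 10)8907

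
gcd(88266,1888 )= 2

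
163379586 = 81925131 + 81454455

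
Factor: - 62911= - 53^1*1187^1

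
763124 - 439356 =323768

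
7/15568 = 1/2224= 0.00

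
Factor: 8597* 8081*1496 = 103930646072 = 2^3*11^1*17^1* 8081^1*8597^1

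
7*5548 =38836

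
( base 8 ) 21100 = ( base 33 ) 81N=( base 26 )CP6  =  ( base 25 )e0i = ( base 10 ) 8768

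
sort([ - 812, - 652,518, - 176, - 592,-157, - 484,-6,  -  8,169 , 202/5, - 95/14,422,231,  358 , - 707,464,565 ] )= [ - 812, - 707, - 652 ,- 592, -484 , - 176, - 157, - 8, - 95/14,-6 , 202/5 , 169, 231, 358  ,  422, 464,518, 565] 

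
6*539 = 3234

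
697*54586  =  38046442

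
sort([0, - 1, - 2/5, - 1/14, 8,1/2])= [ - 1, - 2/5, - 1/14,0,1/2,  8 ]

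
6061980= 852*7115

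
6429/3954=1 + 825/1318 = 1.63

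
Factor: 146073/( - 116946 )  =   - 2^(- 1)*3^ (-1 )*23^1* 29^1*89^ (- 1 )  =  - 667/534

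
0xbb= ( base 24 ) 7J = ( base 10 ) 187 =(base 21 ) 8J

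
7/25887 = 7/25887 =0.00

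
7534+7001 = 14535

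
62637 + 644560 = 707197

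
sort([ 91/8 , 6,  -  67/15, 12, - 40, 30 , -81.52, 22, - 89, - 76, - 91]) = [ - 91, - 89, - 81.52,  -  76,-40, - 67/15,6,91/8,12, 22, 30]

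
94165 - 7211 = 86954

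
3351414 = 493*6798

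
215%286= 215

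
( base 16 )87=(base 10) 135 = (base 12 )b3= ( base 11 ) 113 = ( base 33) 43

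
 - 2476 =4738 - 7214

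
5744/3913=5744/3913= 1.47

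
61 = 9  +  52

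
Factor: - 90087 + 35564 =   -  7^1*7789^1 = -  54523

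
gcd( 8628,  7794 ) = 6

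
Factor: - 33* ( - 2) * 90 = 2^2*3^3*5^1*11^1 = 5940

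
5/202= 5/202 = 0.02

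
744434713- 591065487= 153369226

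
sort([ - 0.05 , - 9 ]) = [ - 9,  -  0.05] 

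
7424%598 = 248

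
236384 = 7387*32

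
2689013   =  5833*461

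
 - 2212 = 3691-5903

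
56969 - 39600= 17369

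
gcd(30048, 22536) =7512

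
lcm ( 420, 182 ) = 5460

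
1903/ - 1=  - 1903/1 = - 1903.00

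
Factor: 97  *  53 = 5141 = 53^1*97^1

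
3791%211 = 204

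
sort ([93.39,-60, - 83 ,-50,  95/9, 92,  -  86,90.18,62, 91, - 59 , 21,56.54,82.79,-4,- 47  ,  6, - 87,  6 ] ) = [ -87,- 86,-83, - 60, - 59,  -  50, - 47, - 4, 6, 6,95/9 , 21 , 56.54,62,82.79,90.18,91, 92,93.39 ] 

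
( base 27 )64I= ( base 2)1000110010100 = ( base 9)6150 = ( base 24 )7jc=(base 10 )4500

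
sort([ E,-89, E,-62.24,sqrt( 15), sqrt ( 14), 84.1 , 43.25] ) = [ - 89,-62.24 , E, E  ,  sqrt(14), sqrt( 15 ) , 43.25, 84.1 ] 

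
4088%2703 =1385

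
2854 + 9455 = 12309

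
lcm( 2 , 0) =0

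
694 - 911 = -217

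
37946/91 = 37946/91=416.99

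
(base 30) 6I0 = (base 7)23214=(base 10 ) 5940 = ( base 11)4510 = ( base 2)1011100110100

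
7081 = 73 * 97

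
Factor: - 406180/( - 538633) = 2^2*5^1* 23^1 * 101^( - 1) * 883^1*5333^( - 1) 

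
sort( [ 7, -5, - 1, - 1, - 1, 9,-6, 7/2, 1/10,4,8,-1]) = [ - 6, - 5, - 1,  -  1 , - 1,- 1,1/10,7/2 , 4, 7,8,9 ] 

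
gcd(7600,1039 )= 1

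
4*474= 1896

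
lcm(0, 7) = 0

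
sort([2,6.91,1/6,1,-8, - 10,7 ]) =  [ - 10, - 8,1/6 , 1,2,6.91,7]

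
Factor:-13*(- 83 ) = 1079 = 13^1*83^1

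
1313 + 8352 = 9665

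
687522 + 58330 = 745852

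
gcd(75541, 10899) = 1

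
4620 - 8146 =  - 3526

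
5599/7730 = 5599/7730  =  0.72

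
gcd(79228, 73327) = 1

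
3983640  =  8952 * 445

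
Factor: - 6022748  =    -  2^2*1505687^1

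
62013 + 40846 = 102859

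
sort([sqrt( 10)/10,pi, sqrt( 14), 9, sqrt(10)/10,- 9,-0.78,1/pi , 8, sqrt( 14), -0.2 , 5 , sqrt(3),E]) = [-9,  -  0.78 ,-0.2, sqrt( 10)/10,sqrt (10)/10,1/pi, sqrt(3), E, pi, sqrt(14),sqrt( 14 ), 5 , 8, 9 ] 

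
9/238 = 9/238 = 0.04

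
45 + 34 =79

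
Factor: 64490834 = 2^1* 83^1 *388499^1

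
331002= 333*994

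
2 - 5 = - 3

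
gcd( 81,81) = 81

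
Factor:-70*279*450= -8788500 = - 2^2*3^4*5^3*7^1*31^1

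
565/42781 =565/42781  =  0.01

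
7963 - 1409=6554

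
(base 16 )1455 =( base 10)5205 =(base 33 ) 4po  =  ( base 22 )AGD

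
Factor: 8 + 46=2^1*3^3 = 54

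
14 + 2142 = 2156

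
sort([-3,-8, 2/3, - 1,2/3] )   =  [-8,-3, - 1, 2/3, 2/3] 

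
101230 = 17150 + 84080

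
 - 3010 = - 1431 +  - 1579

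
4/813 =4/813   =  0.00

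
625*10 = 6250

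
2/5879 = 2/5879 =0.00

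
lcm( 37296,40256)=2536128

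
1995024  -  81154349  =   - 79159325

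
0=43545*0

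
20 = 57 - 37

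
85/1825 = 17/365 = 0.05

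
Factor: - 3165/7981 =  - 3^1*5^1*23^(-1)*211^1 * 347^( - 1)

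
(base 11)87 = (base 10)95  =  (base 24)3N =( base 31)32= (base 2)1011111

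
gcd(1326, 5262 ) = 6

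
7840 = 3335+4505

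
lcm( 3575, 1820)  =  100100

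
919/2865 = 919/2865 = 0.32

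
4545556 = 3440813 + 1104743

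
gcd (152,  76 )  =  76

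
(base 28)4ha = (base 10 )3622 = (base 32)3h6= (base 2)111000100110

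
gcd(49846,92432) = 2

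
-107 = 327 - 434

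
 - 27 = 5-32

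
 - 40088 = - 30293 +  - 9795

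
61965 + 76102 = 138067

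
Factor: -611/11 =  - 11^(-1 ) * 13^1*47^1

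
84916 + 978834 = 1063750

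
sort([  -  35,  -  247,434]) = [ - 247, - 35, 434] 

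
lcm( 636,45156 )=45156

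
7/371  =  1/53 =0.02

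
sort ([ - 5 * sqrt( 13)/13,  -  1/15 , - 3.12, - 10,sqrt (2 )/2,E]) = [ - 10, - 3.12, - 5*sqrt (13) /13, - 1/15, sqrt(2 ) /2,E ] 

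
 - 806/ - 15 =53 + 11/15 = 53.73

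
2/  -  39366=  - 1/19683 = -0.00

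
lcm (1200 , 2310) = 92400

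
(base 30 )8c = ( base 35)77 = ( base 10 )252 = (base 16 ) FC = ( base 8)374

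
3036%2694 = 342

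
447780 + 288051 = 735831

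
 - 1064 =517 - 1581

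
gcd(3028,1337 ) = 1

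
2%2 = 0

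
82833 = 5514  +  77319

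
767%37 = 27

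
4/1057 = 4/1057 = 0.00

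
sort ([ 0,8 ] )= [ 0,  8]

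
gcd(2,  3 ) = 1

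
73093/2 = 73093/2 = 36546.50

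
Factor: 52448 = 2^5*11^1*149^1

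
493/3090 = 493/3090 = 0.16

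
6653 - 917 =5736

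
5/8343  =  5/8343 = 0.00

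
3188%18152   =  3188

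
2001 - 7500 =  - 5499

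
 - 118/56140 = -59/28070  =  - 0.00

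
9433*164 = 1547012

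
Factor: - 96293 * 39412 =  - 3795099716 = -2^2 * 59^1*167^1 * 96293^1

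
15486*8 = 123888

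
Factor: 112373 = 103^1*1091^1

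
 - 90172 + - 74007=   -  164179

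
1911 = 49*39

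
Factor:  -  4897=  - 59^1*83^1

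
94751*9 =852759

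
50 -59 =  - 9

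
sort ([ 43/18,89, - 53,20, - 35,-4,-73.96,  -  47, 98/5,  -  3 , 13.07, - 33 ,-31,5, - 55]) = [- 73.96,-55, - 53,-47,-35, - 33,- 31,-4, - 3,43/18, 5,13.07, 98/5, 20, 89 ]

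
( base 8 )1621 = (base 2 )1110010001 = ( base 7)2443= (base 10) 913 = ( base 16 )391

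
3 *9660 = 28980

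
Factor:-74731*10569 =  - 3^1* 13^1* 271^1*74731^1 = -789831939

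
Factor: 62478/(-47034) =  - 89/67 = -67^( - 1)*89^1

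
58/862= 29/431 = 0.07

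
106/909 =106/909 = 0.12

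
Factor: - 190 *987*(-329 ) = 2^1*3^1*5^1*7^2*19^1*47^2  =  61697370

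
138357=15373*9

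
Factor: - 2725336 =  - 2^3*443^1*769^1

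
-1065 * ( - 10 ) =10650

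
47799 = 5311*9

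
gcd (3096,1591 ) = 43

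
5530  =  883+4647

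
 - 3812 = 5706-9518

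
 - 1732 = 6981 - 8713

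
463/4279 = 463/4279 = 0.11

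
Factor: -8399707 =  - 8399707^1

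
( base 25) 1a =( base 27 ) 18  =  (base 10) 35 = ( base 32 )13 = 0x23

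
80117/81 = 80117/81 = 989.10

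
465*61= 28365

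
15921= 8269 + 7652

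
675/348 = 225/116 =1.94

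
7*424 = 2968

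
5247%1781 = 1685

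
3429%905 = 714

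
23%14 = 9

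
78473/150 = 523 + 23/150 = 523.15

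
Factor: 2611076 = 2^2 *13^1*149^1*337^1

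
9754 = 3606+6148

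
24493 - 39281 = -14788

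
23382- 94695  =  -71313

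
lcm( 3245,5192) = 25960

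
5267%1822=1623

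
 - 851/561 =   -  2  +  271/561 = -  1.52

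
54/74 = 27/37 = 0.73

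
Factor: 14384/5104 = 31/11 = 11^ (-1 )*31^1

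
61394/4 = 15348+1/2 = 15348.50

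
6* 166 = 996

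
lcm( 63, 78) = 1638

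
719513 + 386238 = 1105751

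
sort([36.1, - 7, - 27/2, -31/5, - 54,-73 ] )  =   [ -73,-54, - 27/2, -7, - 31/5, 36.1] 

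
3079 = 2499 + 580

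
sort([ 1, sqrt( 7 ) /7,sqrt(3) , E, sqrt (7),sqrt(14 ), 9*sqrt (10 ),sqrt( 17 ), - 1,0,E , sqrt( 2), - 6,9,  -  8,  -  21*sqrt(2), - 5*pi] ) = [-21*sqrt(2 ), - 5*pi,- 8,-6,  -  1 , 0,sqrt (7 ) /7 , 1,sqrt ( 2 ) , sqrt( 3),  sqrt (7),E,  E, sqrt( 14 ), sqrt (17 ),  9,9*sqrt(10)] 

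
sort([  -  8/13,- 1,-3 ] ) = [ - 3, - 1,  -  8/13] 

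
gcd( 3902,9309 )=1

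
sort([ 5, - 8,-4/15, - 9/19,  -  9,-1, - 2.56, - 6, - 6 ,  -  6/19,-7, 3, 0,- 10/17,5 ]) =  [  -  9, - 8, - 7 , - 6 , - 6,  -  2.56 ,  -  1, - 10/17, - 9/19, - 6/19,- 4/15,0, 3,  5 , 5] 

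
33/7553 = 33/7553 = 0.00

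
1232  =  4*308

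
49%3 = 1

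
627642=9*69738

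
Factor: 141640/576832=2^( - 3) * 5^1*3541^1*9013^ ( - 1) = 17705/72104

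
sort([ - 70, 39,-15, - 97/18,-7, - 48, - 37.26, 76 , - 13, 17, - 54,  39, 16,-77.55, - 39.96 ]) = [-77.55, - 70, - 54, - 48, - 39.96, - 37.26, - 15, - 13, - 7, - 97/18, 16,17, 39, 39, 76 ] 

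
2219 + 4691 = 6910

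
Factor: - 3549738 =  - 2^1*3^1*591623^1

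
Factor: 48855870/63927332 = 2^ ( - 1 )*3^2*5^1 * 31^ ( - 1 )*47^( - 1)*1567^ (  -  1 )*77549^1 = 3489705/4566238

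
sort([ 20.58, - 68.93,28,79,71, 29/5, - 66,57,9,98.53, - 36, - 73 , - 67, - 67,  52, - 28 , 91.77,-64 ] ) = [-73 , - 68.93, - 67,- 67, - 66 , - 64, - 36, - 28,29/5,  9, 20.58, 28,52, 57, 71, 79, 91.77 , 98.53]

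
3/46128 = 1/15376 = 0.00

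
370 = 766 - 396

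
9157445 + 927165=10084610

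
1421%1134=287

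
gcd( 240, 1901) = 1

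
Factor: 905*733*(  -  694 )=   -  2^1*5^1*181^1 * 347^1 * 733^1 = -460375310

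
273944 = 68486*4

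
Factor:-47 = - 47^1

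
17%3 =2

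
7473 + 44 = 7517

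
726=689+37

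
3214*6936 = 22292304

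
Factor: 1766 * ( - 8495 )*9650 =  - 144770940500 = - 2^2*5^3*193^1*883^1*1699^1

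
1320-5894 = -4574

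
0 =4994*0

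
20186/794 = 10093/397 = 25.42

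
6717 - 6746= - 29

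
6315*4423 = 27931245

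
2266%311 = 89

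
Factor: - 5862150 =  - 2^1*3^2*5^2*7^1*1861^1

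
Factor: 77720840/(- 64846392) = -3^( - 1 ) * 5^1*13^( -1)*19^( - 1) * 10939^(  -  1 ) *1943021^1 = - 9715105/8105799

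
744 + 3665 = 4409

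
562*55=30910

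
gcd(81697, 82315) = 1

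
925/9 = 925/9 = 102.78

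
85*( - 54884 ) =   -  4665140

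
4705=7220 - 2515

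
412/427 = 412/427=0.96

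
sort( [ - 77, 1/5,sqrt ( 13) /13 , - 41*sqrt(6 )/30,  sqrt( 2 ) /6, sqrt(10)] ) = [ - 77,-41*sqrt( 6 )/30,1/5, sqrt(2 )/6,sqrt(13 )/13, sqrt( 10 )]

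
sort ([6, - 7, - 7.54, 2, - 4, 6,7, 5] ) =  [ - 7.54, - 7,-4,2, 5, 6, 6, 7]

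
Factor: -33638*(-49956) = 1680419928 = 2^3*3^1 *11^2 * 23^1*139^1*181^1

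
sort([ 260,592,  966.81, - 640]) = [ - 640,260,592,966.81]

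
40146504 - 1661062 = 38485442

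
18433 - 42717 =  - 24284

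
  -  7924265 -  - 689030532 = 681106267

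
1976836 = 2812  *703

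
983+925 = 1908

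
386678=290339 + 96339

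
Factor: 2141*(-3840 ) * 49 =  - 2^8* 3^1 * 5^1*7^2*2141^1 = - 402850560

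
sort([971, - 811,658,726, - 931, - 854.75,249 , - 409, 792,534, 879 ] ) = [ - 931, - 854.75,  -  811, - 409,249,534,658, 726, 792, 879,971 ]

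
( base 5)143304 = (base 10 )6079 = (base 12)3627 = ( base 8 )13677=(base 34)58r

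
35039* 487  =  17063993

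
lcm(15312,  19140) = 76560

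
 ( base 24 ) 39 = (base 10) 81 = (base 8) 121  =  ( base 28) 2p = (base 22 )3f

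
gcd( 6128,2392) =8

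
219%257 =219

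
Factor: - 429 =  - 3^1*11^1*13^1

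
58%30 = 28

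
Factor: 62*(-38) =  - 2^2*19^1*31^1   =  - 2356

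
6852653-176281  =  6676372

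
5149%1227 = 241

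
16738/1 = 16738 = 16738.00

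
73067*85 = 6210695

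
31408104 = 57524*546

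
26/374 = 13/187 = 0.07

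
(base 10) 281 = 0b100011001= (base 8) 431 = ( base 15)13b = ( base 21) D8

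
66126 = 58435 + 7691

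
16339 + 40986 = 57325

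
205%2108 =205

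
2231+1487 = 3718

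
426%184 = 58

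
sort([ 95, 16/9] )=[ 16/9, 95]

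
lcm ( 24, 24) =24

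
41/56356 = 41/56356 = 0.00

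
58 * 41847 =2427126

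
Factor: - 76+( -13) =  - 89 = - 89^1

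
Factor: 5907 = 3^1*11^1*179^1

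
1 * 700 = 700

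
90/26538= 15/4423 = 0.00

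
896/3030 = 448/1515 = 0.30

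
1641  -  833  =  808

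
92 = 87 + 5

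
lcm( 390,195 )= 390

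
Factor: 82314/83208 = 13719/13868 = 2^( -2) * 3^1*17^1*269^1*3467^ ( - 1 )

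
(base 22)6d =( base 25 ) 5K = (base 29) 50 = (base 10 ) 145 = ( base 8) 221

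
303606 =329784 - 26178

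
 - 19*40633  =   - 772027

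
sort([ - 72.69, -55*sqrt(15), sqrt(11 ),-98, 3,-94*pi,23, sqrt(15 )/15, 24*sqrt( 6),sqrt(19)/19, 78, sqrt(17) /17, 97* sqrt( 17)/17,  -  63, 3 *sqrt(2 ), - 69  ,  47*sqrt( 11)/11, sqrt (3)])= [ - 94*pi,- 55*sqrt( 15 ),- 98, - 72.69,  -  69,-63, sqrt( 19)/19,  sqrt ( 17) /17, sqrt(15 ) /15, sqrt ( 3), 3,sqrt(11),3*sqrt( 2 ),  47*sqrt(11)/11,23, 97*  sqrt( 17)/17, 24*sqrt (6), 78 ] 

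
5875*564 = 3313500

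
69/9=23/3 =7.67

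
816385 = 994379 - 177994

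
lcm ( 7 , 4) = 28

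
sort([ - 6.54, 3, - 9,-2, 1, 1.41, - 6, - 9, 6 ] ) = [-9,-9, - 6.54, - 6,  -  2,1,1.41, 3,6] 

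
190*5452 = 1035880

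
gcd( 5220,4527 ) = 9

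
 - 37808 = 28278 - 66086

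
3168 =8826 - 5658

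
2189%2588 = 2189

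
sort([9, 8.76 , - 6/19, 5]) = [ - 6/19, 5, 8.76, 9 ]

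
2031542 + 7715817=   9747359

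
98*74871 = 7337358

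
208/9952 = 13/622 = 0.02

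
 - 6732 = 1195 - 7927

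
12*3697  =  44364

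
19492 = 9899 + 9593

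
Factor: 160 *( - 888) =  - 2^8 * 3^1 * 5^1*37^1  =  - 142080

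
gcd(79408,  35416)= 8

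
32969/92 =358+33/92 =358.36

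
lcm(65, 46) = 2990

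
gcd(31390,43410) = 10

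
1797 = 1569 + 228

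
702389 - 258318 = 444071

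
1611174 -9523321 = -7912147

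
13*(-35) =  - 455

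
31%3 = 1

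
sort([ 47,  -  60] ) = [ - 60,47]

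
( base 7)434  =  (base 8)335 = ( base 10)221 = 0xdd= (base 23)9E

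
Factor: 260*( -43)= - 2^2*5^1*13^1*43^1 = -11180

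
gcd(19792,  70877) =1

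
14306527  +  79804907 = 94111434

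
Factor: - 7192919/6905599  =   - 67^1 * 89^(-1)*77591^(  -  1)*107357^1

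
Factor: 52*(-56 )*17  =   - 2^5*7^1*13^1*17^1  =  -  49504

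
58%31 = 27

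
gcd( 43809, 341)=1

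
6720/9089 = 6720/9089 =0.74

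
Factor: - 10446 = - 2^1*3^1 *1741^1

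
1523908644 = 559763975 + 964144669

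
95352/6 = 15892= 15892.00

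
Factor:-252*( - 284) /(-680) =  - 8946/85 = - 2^1*3^2*5^ ( - 1)*7^1*17^( - 1)*71^1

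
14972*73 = 1092956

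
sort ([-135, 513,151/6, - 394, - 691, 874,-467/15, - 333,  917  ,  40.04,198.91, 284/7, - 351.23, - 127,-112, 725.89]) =[ - 691, - 394,-351.23, - 333,- 135, - 127,-112, - 467/15,151/6, 40.04, 284/7,198.91, 513, 725.89, 874, 917 ]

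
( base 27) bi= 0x13B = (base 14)187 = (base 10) 315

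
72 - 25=47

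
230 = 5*46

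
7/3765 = 7/3765 = 0.00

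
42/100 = 21/50  =  0.42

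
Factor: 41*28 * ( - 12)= - 2^4*3^1*7^1*41^1 = - 13776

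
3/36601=3/36601= 0.00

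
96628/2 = 48314 = 48314.00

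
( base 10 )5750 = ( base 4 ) 1121312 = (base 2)1011001110110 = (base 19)FHC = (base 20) e7a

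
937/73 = 937/73 = 12.84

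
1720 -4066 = -2346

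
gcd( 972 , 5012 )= 4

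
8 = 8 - 0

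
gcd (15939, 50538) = 3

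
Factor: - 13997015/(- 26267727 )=3^(-1) * 5^1*19^1 * 89^(  -  1 )*131^( - 1 )*251^1*587^1*751^( - 1 ) 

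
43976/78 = 563  +  31/39 = 563.79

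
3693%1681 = 331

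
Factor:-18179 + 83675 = 2^3 * 3^1*2729^1 = 65496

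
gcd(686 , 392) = 98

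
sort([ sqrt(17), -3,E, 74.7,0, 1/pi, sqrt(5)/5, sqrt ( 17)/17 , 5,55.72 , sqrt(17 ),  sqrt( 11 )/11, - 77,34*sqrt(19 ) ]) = [ - 77,  -  3,0,sqrt(17)/17,  sqrt(11)/11,1/pi,sqrt(5)/5,E,sqrt( 17 ), sqrt(17 ) , 5,55.72, 74.7,34*sqrt( 19) ]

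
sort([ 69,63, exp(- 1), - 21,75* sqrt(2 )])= [-21 , exp( - 1),63,69, 75*sqrt(2) ] 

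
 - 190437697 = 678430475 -868868172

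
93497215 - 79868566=13628649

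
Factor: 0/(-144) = 0^1 = 0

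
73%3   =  1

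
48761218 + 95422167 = 144183385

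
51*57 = 2907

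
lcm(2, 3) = 6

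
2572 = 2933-361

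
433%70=13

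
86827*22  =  1910194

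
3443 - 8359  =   - 4916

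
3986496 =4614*864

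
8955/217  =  8955/217 = 41.27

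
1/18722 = 1/18722 = 0.00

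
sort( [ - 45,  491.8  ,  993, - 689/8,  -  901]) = [  -  901 , - 689/8, - 45, 491.8,  993 ]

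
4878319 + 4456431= 9334750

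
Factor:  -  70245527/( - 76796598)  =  2^(-1 )*3^(-1)*11^1 *19^1*1901^( - 1 )*6733^(-1) * 336103^1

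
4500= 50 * 90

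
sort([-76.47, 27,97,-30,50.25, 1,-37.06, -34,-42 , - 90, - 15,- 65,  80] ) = [ - 90, - 76.47,-65,- 42, - 37.06,-34,-30,- 15, 1,27, 50.25, 80, 97]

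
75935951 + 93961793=169897744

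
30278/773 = 30278/773 = 39.17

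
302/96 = 3 + 7/48 = 3.15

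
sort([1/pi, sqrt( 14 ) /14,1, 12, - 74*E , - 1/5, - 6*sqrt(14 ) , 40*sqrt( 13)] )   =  [ - 74*E, - 6*sqrt( 14 ) ,-1/5,sqrt(14)/14 , 1/pi,1, 12, 40*sqrt(13)]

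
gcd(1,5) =1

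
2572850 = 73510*35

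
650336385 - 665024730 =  - 14688345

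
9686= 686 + 9000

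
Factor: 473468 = 2^2*41^1*2887^1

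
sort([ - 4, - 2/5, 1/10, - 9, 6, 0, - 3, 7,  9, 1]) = [ - 9, - 4,- 3, - 2/5,0, 1/10 , 1, 6, 7 , 9]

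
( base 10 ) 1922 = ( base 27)2h5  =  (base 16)782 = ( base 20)4G2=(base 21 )47b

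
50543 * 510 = 25776930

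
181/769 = 181/769 = 0.24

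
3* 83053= 249159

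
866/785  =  866/785 = 1.10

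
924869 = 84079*11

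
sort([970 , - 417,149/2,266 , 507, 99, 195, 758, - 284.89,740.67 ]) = [ - 417, - 284.89,149/2, 99, 195,266,507,740.67, 758,970 ]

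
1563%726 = 111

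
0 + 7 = 7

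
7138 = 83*86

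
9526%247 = 140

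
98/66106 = 49/33053 =0.00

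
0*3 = 0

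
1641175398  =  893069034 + 748106364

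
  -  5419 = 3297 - 8716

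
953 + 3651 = 4604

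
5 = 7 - 2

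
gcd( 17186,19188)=26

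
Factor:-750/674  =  -3^1*5^3* 337^( - 1) = - 375/337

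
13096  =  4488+8608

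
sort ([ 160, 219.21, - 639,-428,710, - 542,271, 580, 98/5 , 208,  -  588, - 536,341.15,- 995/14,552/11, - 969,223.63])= [-969,  -  639, - 588,  -  542 ,- 536,-428,-995/14, 98/5, 552/11, 160  ,  208,219.21,223.63,271,341.15, 580, 710 ] 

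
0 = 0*524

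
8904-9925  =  -1021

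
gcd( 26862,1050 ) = 6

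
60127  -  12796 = 47331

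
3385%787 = 237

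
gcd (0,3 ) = 3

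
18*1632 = 29376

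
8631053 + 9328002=17959055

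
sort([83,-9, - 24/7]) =[ - 9 , - 24/7 , 83]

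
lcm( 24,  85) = 2040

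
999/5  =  999/5=199.80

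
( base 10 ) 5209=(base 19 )E83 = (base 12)3021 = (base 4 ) 1101121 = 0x1459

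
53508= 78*686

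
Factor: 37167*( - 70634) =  - 2625253878 = - 2^1*3^1*13^1*953^1*35317^1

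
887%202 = 79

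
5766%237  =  78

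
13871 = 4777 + 9094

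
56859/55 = 1033 + 4/5 = 1033.80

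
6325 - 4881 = 1444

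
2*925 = 1850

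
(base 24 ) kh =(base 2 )111110001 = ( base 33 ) F2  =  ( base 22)10D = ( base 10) 497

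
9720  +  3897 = 13617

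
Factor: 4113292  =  2^2*463^1* 2221^1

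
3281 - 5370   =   - 2089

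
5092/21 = 5092/21  =  242.48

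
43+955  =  998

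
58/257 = 58/257 = 0.23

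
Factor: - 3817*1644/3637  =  -2^2*3^1 * 11^1*137^1*347^1*3637^( - 1)=- 6275148/3637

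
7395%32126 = 7395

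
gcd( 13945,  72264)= 1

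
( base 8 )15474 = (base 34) 612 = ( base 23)D43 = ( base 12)4050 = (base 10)6972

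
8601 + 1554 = 10155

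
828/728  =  207/182 = 1.14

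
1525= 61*25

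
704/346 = 2 + 6/173 = 2.03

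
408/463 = 408/463   =  0.88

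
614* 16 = 9824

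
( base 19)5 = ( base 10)5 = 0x5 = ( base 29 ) 5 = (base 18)5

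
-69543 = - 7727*9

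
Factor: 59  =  59^1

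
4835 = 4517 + 318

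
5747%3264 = 2483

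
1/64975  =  1/64975 = 0.00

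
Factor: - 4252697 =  - 1571^1 * 2707^1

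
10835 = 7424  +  3411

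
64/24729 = 64/24729 = 0.00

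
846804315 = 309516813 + 537287502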